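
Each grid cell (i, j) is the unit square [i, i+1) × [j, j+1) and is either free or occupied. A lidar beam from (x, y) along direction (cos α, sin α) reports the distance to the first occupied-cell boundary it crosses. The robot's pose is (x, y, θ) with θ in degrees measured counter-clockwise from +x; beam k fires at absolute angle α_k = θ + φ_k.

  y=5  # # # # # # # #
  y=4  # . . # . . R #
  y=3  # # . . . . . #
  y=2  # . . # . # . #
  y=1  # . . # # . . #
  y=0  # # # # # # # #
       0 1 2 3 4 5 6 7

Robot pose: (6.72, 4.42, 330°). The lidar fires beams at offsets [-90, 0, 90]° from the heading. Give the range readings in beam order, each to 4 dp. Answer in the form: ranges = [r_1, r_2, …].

ranges = [1.6397, 0.3233, 0.5600]

beam 1: φ=-90°, α=240°
  direction (-0.5000, -0.8660); cell (6,4); t to first gridline: x 1.4400, y 0.4850 (then +2.0000 / +1.1547)
    (6,3) via y @ 0.4850
    (5,3) via x @ 1.4400
    (5,2) via y @ 1.6397  # hit
  → r_1 = 1.6397
beam 2: φ=0°, α=330°
  direction (0.8660, -0.5000); cell (6,4); t to first gridline: x 0.3233, y 0.8400 (then +1.1547 / +2.0000)
    (7,4) via x @ 0.3233  # hit
  → r_2 = 0.3233
beam 3: φ=90°, α=60°
  direction (0.5000, 0.8660); cell (6,4); t to first gridline: x 0.5600, y 0.6697 (then +2.0000 / +1.1547)
    (7,4) via x @ 0.5600  # hit
  → r_3 = 0.5600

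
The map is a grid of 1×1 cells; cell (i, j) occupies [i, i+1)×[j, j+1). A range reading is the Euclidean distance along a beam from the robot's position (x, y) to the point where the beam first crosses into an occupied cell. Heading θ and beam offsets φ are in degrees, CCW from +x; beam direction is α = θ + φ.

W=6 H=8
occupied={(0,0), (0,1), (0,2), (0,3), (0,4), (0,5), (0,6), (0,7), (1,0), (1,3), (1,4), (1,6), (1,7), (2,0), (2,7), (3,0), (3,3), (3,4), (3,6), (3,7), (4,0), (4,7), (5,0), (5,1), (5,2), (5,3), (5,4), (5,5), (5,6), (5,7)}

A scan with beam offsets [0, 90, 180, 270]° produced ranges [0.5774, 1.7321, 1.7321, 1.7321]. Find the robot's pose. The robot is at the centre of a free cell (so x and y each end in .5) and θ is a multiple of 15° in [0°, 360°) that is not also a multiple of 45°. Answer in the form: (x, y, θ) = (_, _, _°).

(x, y, θ) = (3.5, 2.5, 60°)

Enumerate (i+0.5, j+0.5, θ) over the 18 free cells and 16 admissible headings. For each, cast all 4 beams and compare to the given ranges.
  (4.5, 3.5, 75°): beam 1 = 1.9319 ≠ 0.5774 ✗
  (2.5, 1.5, 75°): beam 1 = 1.9319 ≠ 0.5774 ✗
  (3.5, 5.5, 195°): beam 1 = 1.9319 ≠ 0.5774 ✗
  …
  (3.5, 2.5, 60°): r_1=0.5774, r_2=1.7321, r_3=1.7321, r_4=1.7321 — all match ✓
Only this pose fits every beam.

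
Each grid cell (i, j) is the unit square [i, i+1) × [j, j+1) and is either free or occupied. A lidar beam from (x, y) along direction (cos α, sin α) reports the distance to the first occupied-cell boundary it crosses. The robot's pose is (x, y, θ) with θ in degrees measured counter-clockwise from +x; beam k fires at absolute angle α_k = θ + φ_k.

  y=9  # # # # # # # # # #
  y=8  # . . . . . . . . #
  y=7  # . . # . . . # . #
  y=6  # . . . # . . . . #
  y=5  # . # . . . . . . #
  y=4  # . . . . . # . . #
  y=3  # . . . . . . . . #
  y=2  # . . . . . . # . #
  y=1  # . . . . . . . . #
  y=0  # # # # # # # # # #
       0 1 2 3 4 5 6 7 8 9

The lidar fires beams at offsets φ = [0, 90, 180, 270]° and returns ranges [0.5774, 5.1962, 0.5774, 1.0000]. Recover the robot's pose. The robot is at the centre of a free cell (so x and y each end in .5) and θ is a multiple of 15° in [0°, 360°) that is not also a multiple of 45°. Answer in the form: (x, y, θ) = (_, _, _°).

Enumerate (i+0.5, j+0.5, θ) over the 58 free cells and 16 admissible headings. For each, cast all 4 beams and compare to the given ranges.
  (6.5, 7.5, 30°): beam 2 = 1.7321 ≠ 5.1962 ✗
  (3.5, 4.5, 30°): beam 1 = 5.0000 ≠ 0.5774 ✗
  (4.5, 7.5, 165°): beam 1 = 0.5176 ≠ 0.5774 ✗
  …
  (1.5, 5.5, 210°): r_1=0.5774, r_2=5.1962, r_3=0.5774, r_4=1.0000 — all match ✓
Unique over the lattice → pose = (1.5, 5.5, 210°).

(x, y, θ) = (1.5, 5.5, 210°)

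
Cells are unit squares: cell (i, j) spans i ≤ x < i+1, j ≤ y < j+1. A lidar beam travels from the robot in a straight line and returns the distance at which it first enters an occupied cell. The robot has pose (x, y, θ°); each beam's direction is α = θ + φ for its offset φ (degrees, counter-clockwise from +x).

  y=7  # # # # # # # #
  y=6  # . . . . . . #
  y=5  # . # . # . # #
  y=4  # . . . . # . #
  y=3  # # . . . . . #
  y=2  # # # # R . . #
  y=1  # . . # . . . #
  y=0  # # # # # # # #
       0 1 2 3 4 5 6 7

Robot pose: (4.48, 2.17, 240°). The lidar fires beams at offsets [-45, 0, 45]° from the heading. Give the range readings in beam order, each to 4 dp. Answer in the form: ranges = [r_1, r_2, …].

ranges = [0.4969, 0.9600, 1.2113]

beam 1: φ=-45°, α=195°
  dir = (cos 195°, sin 195°) = (-0.9659, -0.2588); from cell (4,2)
  next x-line at t=0.4969, next y-line at t=0.6568; Δt_x=1.0353, Δt_y=3.8637
    x: enter (3,2) at t=0.4969 ← occupied
  → r_1 = 0.4969
beam 2: φ=0°, α=240°
  dir = (cos 240°, sin 240°) = (-0.5000, -0.8660); from cell (4,2)
  next x-line at t=0.9600, next y-line at t=0.1963; Δt_x=2.0000, Δt_y=1.1547
    y: enter (4,1) at t=0.1963
    x: enter (3,1) at t=0.9600 ← occupied
  → r_2 = 0.9600
beam 3: φ=45°, α=285°
  dir = (cos 285°, sin 285°) = (0.2588, -0.9659); from cell (4,2)
  next x-line at t=2.0091, next y-line at t=0.1760; Δt_x=3.8637, Δt_y=1.0353
    y: enter (4,1) at t=0.1760
    y: enter (4,0) at t=1.2113 ← occupied
  → r_3 = 1.2113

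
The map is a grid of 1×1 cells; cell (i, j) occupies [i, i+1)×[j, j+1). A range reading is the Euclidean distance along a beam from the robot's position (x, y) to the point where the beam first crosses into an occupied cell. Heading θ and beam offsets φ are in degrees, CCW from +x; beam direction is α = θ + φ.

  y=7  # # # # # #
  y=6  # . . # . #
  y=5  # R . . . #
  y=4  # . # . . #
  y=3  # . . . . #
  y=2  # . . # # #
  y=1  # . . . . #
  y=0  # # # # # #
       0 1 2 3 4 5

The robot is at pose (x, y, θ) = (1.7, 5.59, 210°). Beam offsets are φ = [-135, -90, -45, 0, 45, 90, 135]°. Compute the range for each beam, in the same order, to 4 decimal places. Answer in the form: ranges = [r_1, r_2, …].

ranges = [1.4597, 1.4000, 0.7247, 0.8083, 2.7046, 0.6813, 3.4164]

beam 1: φ=-135°, α=75°
  d=(0.2588,0.9659)  start (1,5)  tX=1.1591 tY=0.4245  stride 1/|dx|=3.8637 1/|dy|=1.0353
    cross y-line → (1,6), t=0.4245
    cross x-line → (2,6), t=1.1591
    cross y-line → (2,7), t=1.4597 (wall)
  → r_1 = 1.4597
beam 2: φ=-90°, α=120°
  d=(-0.5000,0.8660)  start (1,5)  tX=1.4000 tY=0.4734  stride 1/|dx|=2.0000 1/|dy|=1.1547
    cross y-line → (1,6), t=0.4734
    cross x-line → (0,6), t=1.4000 (wall)
  → r_2 = 1.4000
beam 3: φ=-45°, α=165°
  d=(-0.9659,0.2588)  start (1,5)  tX=0.7247 tY=1.5841  stride 1/|dx|=1.0353 1/|dy|=3.8637
    cross x-line → (0,5), t=0.7247 (wall)
  → r_3 = 0.7247
beam 4: φ=0°, α=210°
  d=(-0.8660,-0.5000)  start (1,5)  tX=0.8083 tY=1.1800  stride 1/|dx|=1.1547 1/|dy|=2.0000
    cross x-line → (0,5), t=0.8083 (wall)
  → r_4 = 0.8083
beam 5: φ=45°, α=255°
  d=(-0.2588,-0.9659)  start (1,5)  tX=2.7046 tY=0.6108  stride 1/|dx|=3.8637 1/|dy|=1.0353
    cross y-line → (1,4), t=0.6108
    cross y-line → (1,3), t=1.6461
    cross y-line → (1,2), t=2.6814
    cross x-line → (0,2), t=2.7046 (wall)
  → r_5 = 2.7046
beam 6: φ=90°, α=300°
  d=(0.5000,-0.8660)  start (1,5)  tX=0.6000 tY=0.6813  stride 1/|dx|=2.0000 1/|dy|=1.1547
    cross x-line → (2,5), t=0.6000
    cross y-line → (2,4), t=0.6813 (wall)
  → r_6 = 0.6813
beam 7: φ=135°, α=345°
  d=(0.9659,-0.2588)  start (1,5)  tX=0.3106 tY=2.2796  stride 1/|dx|=1.0353 1/|dy|=3.8637
    cross x-line → (2,5), t=0.3106
    cross x-line → (3,5), t=1.3459
    cross y-line → (3,4), t=2.2796
    cross x-line → (4,4), t=2.3811
    cross x-line → (5,4), t=3.4164 (wall)
  → r_7 = 3.4164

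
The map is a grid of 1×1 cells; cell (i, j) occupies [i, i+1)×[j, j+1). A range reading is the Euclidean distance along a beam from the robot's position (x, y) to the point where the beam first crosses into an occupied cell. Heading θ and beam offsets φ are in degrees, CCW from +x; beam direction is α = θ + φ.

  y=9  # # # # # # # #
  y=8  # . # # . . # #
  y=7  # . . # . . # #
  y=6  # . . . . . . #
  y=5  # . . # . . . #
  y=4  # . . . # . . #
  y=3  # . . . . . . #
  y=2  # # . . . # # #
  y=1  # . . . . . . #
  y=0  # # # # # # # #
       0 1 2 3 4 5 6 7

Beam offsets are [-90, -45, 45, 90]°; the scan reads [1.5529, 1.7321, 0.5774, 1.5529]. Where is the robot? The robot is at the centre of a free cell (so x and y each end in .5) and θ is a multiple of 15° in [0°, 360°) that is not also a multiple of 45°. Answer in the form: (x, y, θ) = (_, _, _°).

(x, y, θ) = (4.5, 2.5, 345°)

Enumerate (i+0.5, j+0.5, θ) over the 38 free cells and 16 admissible headings. For each, cast all 4 beams and compare to the given ranges.
  (4.5, 7.5, 240°): beam 1 = 0.5774 ≠ 1.5529 ✗
  (4.5, 3.5, 15°): beam 1 = 2.5882 ≠ 1.5529 ✗
  (5.5, 4.5, 150°): beam 1 = 2.8868 ≠ 1.5529 ✗
  (5.5, 8.5, 15°): beam 1 = 5.6940 ≠ 1.5529 ✗
  (1.5, 3.5, 300°): beam 1 = 0.5774 ≠ 1.5529 ✗
  …
  (4.5, 2.5, 345°): r_1=1.5529, r_2=1.7321, r_3=0.5774, r_4=1.5529 — all match ✓
Unique over the lattice → pose = (4.5, 2.5, 345°).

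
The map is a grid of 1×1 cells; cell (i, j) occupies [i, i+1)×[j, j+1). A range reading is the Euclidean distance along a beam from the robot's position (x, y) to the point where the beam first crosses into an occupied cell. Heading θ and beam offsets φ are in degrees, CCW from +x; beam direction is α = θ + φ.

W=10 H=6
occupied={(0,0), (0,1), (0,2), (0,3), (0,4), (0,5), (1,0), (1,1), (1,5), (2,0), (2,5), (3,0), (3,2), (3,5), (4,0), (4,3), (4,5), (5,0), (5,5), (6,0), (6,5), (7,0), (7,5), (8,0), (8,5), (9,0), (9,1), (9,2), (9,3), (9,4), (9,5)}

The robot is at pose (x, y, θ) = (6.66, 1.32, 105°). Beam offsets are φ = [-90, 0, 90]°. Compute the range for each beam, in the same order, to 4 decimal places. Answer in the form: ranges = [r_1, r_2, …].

beam 1: φ=-90°, α=15°
  cosα=0.9659 sinα=0.2588 | (6,1) | tMaxX 0.3520 tMaxY 2.6273 | tΔX 1.0353 tΔY 3.8637
    t=0.3520 [x] (7,1)
    t=1.3873 [x] (8,1)
    t=2.4225 [x] (9,1) — stop
  → r_1 = 2.4225
beam 2: φ=0°, α=105°
  cosα=-0.2588 sinα=0.9659 | (6,1) | tMaxX 2.5500 tMaxY 0.7040 | tΔX 3.8637 tΔY 1.0353
    t=0.7040 [y] (6,2)
    t=1.7393 [y] (6,3)
    t=2.5500 [x] (5,3)
    t=2.7745 [y] (5,4)
    t=3.8098 [y] (5,5) — stop
  → r_2 = 3.8098
beam 3: φ=90°, α=195°
  cosα=-0.9659 sinα=-0.2588 | (6,1) | tMaxX 0.6833 tMaxY 1.2364 | tΔX 1.0353 tΔY 3.8637
    t=0.6833 [x] (5,1)
    t=1.2364 [y] (5,0) — stop
  → r_3 = 1.2364

ranges = [2.4225, 3.8098, 1.2364]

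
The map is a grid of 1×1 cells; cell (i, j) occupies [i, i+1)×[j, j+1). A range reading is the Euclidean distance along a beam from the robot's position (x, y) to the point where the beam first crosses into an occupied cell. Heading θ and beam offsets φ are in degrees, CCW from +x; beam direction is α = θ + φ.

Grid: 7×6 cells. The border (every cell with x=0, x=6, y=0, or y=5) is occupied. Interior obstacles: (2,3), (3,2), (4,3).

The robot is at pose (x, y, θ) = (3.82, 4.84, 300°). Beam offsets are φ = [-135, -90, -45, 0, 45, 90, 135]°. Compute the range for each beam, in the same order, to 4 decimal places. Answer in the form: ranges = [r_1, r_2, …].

ranges = [0.6182, 1.6800, 1.9049, 0.9699, 2.2569, 0.3200, 0.1656]

beam 1: φ=-135°, α=165°
  cosα=-0.9659 sinα=0.2588 | (3,4) | tMaxX 0.8489 tMaxY 0.6182 | tΔX 1.0353 tΔY 3.8637
    t=0.6182 [y] (3,5) — stop
  → r_1 = 0.6182
beam 2: φ=-90°, α=210°
  cosα=-0.8660 sinα=-0.5000 | (3,4) | tMaxX 0.9469 tMaxY 1.6800 | tΔX 1.1547 tΔY 2.0000
    t=0.9469 [x] (2,4)
    t=1.6800 [y] (2,3) — stop
  → r_2 = 1.6800
beam 3: φ=-45°, α=255°
  cosα=-0.2588 sinα=-0.9659 | (3,4) | tMaxX 3.1682 tMaxY 0.8696 | tΔX 3.8637 tΔY 1.0353
    t=0.8696 [y] (3,3)
    t=1.9049 [y] (3,2) — stop
  → r_3 = 1.9049
beam 4: φ=0°, α=300°
  cosα=0.5000 sinα=-0.8660 | (3,4) | tMaxX 0.3600 tMaxY 0.9699 | tΔX 2.0000 tΔY 1.1547
    t=0.3600 [x] (4,4)
    t=0.9699 [y] (4,3) — stop
  → r_4 = 0.9699
beam 5: φ=45°, α=345°
  cosα=0.9659 sinα=-0.2588 | (3,4) | tMaxX 0.1863 tMaxY 3.2455 | tΔX 1.0353 tΔY 3.8637
    t=0.1863 [x] (4,4)
    t=1.2216 [x] (5,4)
    t=2.2569 [x] (6,4) — stop
  → r_5 = 2.2569
beam 6: φ=90°, α=30°
  cosα=0.8660 sinα=0.5000 | (3,4) | tMaxX 0.2078 tMaxY 0.3200 | tΔX 1.1547 tΔY 2.0000
    t=0.2078 [x] (4,4)
    t=0.3200 [y] (4,5) — stop
  → r_6 = 0.3200
beam 7: φ=135°, α=75°
  cosα=0.2588 sinα=0.9659 | (3,4) | tMaxX 0.6955 tMaxY 0.1656 | tΔX 3.8637 tΔY 1.0353
    t=0.1656 [y] (3,5) — stop
  → r_7 = 0.1656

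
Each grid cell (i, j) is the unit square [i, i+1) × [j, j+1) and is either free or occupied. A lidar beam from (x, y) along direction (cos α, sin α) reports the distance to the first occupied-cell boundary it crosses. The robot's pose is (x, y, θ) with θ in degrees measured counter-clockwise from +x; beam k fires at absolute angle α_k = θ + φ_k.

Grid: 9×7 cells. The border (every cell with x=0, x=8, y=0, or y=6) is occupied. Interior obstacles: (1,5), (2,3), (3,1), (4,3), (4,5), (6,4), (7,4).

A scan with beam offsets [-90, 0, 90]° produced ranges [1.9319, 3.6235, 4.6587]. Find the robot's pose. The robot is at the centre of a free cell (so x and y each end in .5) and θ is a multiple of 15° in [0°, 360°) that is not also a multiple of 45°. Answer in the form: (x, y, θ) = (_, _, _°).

Enumerate (i+0.5, j+0.5, θ) over the 28 free cells and 16 admissible headings. For each, cast all 3 beams and compare to the given ranges.
  (5.5, 5.5, 345°): beam 2 = 1.9319 ≠ 3.6235 ✗
  (3.5, 4.5, 195°): beam 1 = 1.5529 ≠ 1.9319 ✗
  (3.5, 3.5, 210°): beam 1 = 2.8868 ≠ 1.9319 ✗
  (3.5, 4.5, 300°): beam 1 = 1.0000 ≠ 1.9319 ✗
  (7.5, 3.5, 15°): beam 2 = 0.5176 ≠ 3.6235 ✗
  …
  (3.5, 4.5, 255°): r_1=1.9319, r_2=3.6235, r_3=4.6587 — all match ✓
No second candidate reproduces the full scan.

(x, y, θ) = (3.5, 4.5, 255°)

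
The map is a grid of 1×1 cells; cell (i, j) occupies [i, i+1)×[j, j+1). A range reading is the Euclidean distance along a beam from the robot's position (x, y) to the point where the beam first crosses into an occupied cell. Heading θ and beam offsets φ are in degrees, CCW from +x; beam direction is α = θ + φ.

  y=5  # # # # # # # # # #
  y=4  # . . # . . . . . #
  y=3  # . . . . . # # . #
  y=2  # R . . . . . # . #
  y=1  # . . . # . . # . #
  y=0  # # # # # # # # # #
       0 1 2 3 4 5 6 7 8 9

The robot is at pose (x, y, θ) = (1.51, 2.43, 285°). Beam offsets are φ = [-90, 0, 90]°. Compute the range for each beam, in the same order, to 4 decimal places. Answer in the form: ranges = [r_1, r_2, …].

ranges = [0.5280, 1.4804, 4.6484]

beam 1: φ=-90°, α=195°
  dir = (cos 195°, sin 195°) = (-0.9659, -0.2588); from cell (1,2)
  next x-line at t=0.5280, next y-line at t=1.6614; Δt_x=1.0353, Δt_y=3.8637
    x: enter (0,2) at t=0.5280 ← occupied
  → r_1 = 0.5280
beam 2: φ=0°, α=285°
  dir = (cos 285°, sin 285°) = (0.2588, -0.9659); from cell (1,2)
  next x-line at t=1.8932, next y-line at t=0.4452; Δt_x=3.8637, Δt_y=1.0353
    y: enter (1,1) at t=0.4452
    y: enter (1,0) at t=1.4804 ← occupied
  → r_2 = 1.4804
beam 3: φ=90°, α=15°
  dir = (cos 15°, sin 15°) = (0.9659, 0.2588); from cell (1,2)
  next x-line at t=0.5073, next y-line at t=2.2023; Δt_x=1.0353, Δt_y=3.8637
    x: enter (2,2) at t=0.5073
    x: enter (3,2) at t=1.5426
    y: enter (3,3) at t=2.2023
    x: enter (4,3) at t=2.5778
    x: enter (5,3) at t=3.6131
    x: enter (6,3) at t=4.6484 ← occupied
  → r_3 = 4.6484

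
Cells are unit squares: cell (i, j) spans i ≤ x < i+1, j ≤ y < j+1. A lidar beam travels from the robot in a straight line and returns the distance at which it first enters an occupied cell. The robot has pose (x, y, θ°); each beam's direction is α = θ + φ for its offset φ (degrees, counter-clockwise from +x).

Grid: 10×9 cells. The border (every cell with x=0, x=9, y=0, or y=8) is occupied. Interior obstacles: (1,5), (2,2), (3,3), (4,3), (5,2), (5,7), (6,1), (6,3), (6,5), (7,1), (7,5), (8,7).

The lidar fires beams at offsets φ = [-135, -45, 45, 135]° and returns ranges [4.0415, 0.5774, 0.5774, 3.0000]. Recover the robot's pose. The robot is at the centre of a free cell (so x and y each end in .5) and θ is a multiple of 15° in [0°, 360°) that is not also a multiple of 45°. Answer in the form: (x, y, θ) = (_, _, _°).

The pose lattice has 44·16 = 704 candidates. Test each by forward raycasting.
  (6.5, 6.5, 330°): beam 1 = 4.6587 ≠ 4.0415 ✗
  (5.5, 1.5, 60°): beam 1 = 0.5176 ≠ 4.0415 ✗
  (3.5, 4.5, 195°): beam 1 = 3.0000 ≠ 4.0415 ✗
  …
  (4.5, 7.5, 75°): r_1=4.0415, r_2=0.5774, r_3=0.5774, r_4=3.0000 — all match ✓
No second candidate reproduces the full scan.

(x, y, θ) = (4.5, 7.5, 75°)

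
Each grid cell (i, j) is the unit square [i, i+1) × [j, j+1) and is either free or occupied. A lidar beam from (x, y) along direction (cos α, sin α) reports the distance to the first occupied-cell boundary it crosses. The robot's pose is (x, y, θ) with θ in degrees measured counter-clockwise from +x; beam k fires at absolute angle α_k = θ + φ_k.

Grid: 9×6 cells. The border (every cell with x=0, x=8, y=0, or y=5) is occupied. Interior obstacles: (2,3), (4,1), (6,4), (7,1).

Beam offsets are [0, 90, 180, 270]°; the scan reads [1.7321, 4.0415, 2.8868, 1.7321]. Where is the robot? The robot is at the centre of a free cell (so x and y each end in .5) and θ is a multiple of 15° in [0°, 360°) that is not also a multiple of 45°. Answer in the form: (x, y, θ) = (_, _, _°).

Enumerate (i+0.5, j+0.5, θ) over the 24 free cells and 16 admissible headings. For each, cast all 4 beams and compare to the given ranges.
  (1.5, 2.5, 255°): beam 1 = 1.5529 ≠ 1.7321 ✗
  (6.5, 3.5, 240°): beam 1 = 2.8868 ≠ 1.7321 ✗
  (4.5, 3.5, 105°): beam 1 = 1.5529 ≠ 1.7321 ✗
  (2.5, 1.5, 345°): beam 1 = 1.5529 ≠ 1.7321 ✗
  …
  (4.5, 3.5, 120°): r_1=1.7321, r_2=4.0415, r_3=2.8868, r_4=1.7321 — all match ✓
Unique over the lattice → pose = (4.5, 3.5, 120°).

(x, y, θ) = (4.5, 3.5, 120°)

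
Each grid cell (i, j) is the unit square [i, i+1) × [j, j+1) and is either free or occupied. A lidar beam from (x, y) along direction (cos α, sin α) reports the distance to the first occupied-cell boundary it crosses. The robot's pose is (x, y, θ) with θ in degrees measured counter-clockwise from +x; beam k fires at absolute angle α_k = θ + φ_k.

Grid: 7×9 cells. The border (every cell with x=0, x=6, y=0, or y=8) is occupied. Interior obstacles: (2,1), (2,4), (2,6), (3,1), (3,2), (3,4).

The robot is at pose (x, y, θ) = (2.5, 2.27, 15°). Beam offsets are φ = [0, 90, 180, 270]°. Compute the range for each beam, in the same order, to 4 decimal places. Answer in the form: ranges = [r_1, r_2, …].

ranges = [0.5176, 1.7910, 1.5529, 0.2795]

beam 1: φ=0°, α=15°
  dir = (cos 15°, sin 15°) = (0.9659, 0.2588); from cell (2,2)
  next x-line at t=0.5176, next y-line at t=2.8205; Δt_x=1.0353, Δt_y=3.8637
    x: enter (3,2) at t=0.5176 ← occupied
  → r_1 = 0.5176
beam 2: φ=90°, α=105°
  dir = (cos 105°, sin 105°) = (-0.2588, 0.9659); from cell (2,2)
  next x-line at t=1.9319, next y-line at t=0.7558; Δt_x=3.8637, Δt_y=1.0353
    y: enter (2,3) at t=0.7558
    y: enter (2,4) at t=1.7910 ← occupied
  → r_2 = 1.7910
beam 3: φ=180°, α=195°
  dir = (cos 195°, sin 195°) = (-0.9659, -0.2588); from cell (2,2)
  next x-line at t=0.5176, next y-line at t=1.0432; Δt_x=1.0353, Δt_y=3.8637
    x: enter (1,2) at t=0.5176
    y: enter (1,1) at t=1.0432
    x: enter (0,1) at t=1.5529 ← occupied
  → r_3 = 1.5529
beam 4: φ=270°, α=285°
  dir = (cos 285°, sin 285°) = (0.2588, -0.9659); from cell (2,2)
  next x-line at t=1.9319, next y-line at t=0.2795; Δt_x=3.8637, Δt_y=1.0353
    y: enter (2,1) at t=0.2795 ← occupied
  → r_4 = 0.2795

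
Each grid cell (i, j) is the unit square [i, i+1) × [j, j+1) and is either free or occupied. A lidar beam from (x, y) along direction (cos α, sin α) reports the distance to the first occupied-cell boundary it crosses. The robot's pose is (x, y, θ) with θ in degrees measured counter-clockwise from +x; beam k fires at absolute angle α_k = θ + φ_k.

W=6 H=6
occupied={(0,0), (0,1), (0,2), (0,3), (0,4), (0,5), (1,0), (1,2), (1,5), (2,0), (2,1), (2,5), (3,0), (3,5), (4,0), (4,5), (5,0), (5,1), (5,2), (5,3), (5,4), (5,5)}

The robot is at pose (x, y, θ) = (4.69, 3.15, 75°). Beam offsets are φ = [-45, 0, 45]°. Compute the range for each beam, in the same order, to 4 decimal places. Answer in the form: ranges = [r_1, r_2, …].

ranges = [0.3580, 1.1977, 2.1362]

beam 1: φ=-45°, α=30°
  cosα=0.8660 sinα=0.5000 | (4,3) | tMaxX 0.3580 tMaxY 1.7000 | tΔX 1.1547 tΔY 2.0000
    t=0.3580 [x] (5,3) — stop
  → r_1 = 0.3580
beam 2: φ=0°, α=75°
  cosα=0.2588 sinα=0.9659 | (4,3) | tMaxX 1.1977 tMaxY 0.8800 | tΔX 3.8637 tΔY 1.0353
    t=0.8800 [y] (4,4)
    t=1.1977 [x] (5,4) — stop
  → r_2 = 1.1977
beam 3: φ=45°, α=120°
  cosα=-0.5000 sinα=0.8660 | (4,3) | tMaxX 1.3800 tMaxY 0.9815 | tΔX 2.0000 tΔY 1.1547
    t=0.9815 [y] (4,4)
    t=1.3800 [x] (3,4)
    t=2.1362 [y] (3,5) — stop
  → r_3 = 2.1362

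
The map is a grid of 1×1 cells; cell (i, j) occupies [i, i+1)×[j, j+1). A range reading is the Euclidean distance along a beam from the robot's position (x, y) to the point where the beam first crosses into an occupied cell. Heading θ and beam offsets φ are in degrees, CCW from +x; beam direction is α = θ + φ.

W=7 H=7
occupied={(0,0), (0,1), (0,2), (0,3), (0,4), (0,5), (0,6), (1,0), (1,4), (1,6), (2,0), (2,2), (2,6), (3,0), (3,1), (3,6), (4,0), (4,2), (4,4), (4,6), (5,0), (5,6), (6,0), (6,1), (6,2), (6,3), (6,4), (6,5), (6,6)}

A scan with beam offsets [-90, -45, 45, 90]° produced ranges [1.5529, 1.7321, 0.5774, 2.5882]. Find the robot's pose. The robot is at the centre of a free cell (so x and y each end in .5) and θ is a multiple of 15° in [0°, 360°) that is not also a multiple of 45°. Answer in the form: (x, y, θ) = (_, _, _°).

(x, y, θ) = (4.5, 3.5, 75°)

Candidates: 20 free-cell centres × 16 headings = 320 poses. Raycast each; keep the one whose scan matches to 4 dp.
  (2.5, 3.5, 330°): beam 1 = 0.5774 ≠ 1.5529 ✗
  (5.5, 4.5, 240°): beam 1 = 0.5774 ≠ 1.5529 ✗
  (2.5, 3.5, 105°): beam 1 = 1.9319 ≠ 1.5529 ✗
  …
  (4.5, 3.5, 75°): r_1=1.5529, r_2=1.7321, r_3=0.5774, r_4=2.5882 — all match ✓
Only this pose fits every beam.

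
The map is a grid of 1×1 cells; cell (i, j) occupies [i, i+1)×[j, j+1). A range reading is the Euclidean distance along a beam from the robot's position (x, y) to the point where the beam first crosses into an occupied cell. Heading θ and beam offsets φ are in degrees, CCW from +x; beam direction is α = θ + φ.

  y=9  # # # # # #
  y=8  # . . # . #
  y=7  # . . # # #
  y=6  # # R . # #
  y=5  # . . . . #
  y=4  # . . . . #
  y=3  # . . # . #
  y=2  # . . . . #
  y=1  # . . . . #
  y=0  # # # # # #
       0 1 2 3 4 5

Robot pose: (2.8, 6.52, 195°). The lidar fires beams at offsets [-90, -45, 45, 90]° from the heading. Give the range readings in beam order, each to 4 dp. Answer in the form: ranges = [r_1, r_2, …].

beam 1: φ=-90°, α=105°
  cosα=-0.2588 sinα=0.9659 | (2,6) | tMaxX 3.0910 tMaxY 0.4969 | tΔX 3.8637 tΔY 1.0353
    t=0.4969 [y] (2,7)
    t=1.5322 [y] (2,8)
    t=2.5675 [y] (2,9) — stop
  → r_1 = 2.5675
beam 2: φ=-45°, α=150°
  cosα=-0.8660 sinα=0.5000 | (2,6) | tMaxX 0.9238 tMaxY 0.9600 | tΔX 1.1547 tΔY 2.0000
    t=0.9238 [x] (1,6) — stop
  → r_2 = 0.9238
beam 3: φ=45°, α=240°
  cosα=-0.5000 sinα=-0.8660 | (2,6) | tMaxX 1.6000 tMaxY 0.6004 | tΔX 2.0000 tΔY 1.1547
    t=0.6004 [y] (2,5)
    t=1.6000 [x] (1,5)
    t=1.7551 [y] (1,4)
    t=2.9098 [y] (1,3)
    t=3.6000 [x] (0,3) — stop
  → r_3 = 3.6000
beam 4: φ=90°, α=285°
  cosα=0.2588 sinα=-0.9659 | (2,6) | tMaxX 0.7727 tMaxY 0.5383 | tΔX 3.8637 tΔY 1.0353
    t=0.5383 [y] (2,5)
    t=0.7727 [x] (3,5)
    t=1.5736 [y] (3,4)
    t=2.6089 [y] (3,3) — stop
  → r_4 = 2.6089

ranges = [2.5675, 0.9238, 3.6000, 2.6089]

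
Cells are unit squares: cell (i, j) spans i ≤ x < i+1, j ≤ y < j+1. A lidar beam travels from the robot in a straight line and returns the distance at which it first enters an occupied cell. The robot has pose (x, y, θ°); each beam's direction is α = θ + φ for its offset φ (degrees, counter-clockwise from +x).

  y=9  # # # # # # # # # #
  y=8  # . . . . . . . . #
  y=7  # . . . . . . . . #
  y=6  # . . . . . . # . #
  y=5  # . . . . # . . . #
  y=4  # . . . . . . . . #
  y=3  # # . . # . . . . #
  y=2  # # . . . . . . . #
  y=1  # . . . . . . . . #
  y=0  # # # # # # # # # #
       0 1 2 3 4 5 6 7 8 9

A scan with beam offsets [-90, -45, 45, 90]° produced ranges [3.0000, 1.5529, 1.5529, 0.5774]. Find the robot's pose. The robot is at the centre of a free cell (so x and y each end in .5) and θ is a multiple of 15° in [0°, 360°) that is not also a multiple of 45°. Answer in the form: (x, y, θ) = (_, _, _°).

Candidates: 59 free-cell centres × 16 headings = 944 poses. Raycast each; keep the one whose scan matches to 4 dp.
  (7.5, 3.5, 165°): beam 1 = 5.6940 ≠ 3.0000 ✗
  (7.5, 8.5, 255°): beam 1 = 1.9319 ≠ 3.0000 ✗
  (5.5, 2.5, 30°): beam 1 = 1.7321 ≠ 3.0000 ✗
  (2.5, 1.5, 120°): beam 1 = 7.5056 ≠ 3.0000 ✗
  (5.5, 2.5, 165°): beam 1 = 6.7293 ≠ 3.0000 ✗
  …
  (7.5, 8.5, 330°): r_1=3.0000, r_2=1.5529, r_3=1.5529, r_4=0.5774 — all match ✓
Only this pose fits every beam.

(x, y, θ) = (7.5, 8.5, 330°)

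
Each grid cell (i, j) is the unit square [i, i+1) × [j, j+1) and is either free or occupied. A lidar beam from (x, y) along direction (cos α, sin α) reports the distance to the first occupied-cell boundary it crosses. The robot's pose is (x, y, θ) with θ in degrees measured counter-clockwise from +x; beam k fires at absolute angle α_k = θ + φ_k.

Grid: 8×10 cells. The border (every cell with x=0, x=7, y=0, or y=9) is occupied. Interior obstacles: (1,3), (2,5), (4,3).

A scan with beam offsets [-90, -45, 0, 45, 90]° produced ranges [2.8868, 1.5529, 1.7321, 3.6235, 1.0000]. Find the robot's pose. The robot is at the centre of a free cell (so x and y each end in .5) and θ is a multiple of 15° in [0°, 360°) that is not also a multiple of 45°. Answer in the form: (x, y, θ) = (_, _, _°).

(x, y, θ) = (3.5, 2.5, 300°)

Enumerate (i+0.5, j+0.5, θ) over the 45 free cells and 16 admissible headings. For each, cast all 5 beams and compare to the given ranges.
  (4.5, 7.5, 165°): beam 1 = 1.5529 ≠ 2.8868 ✗
  (3.5, 3.5, 15°): beam 1 = 2.5882 ≠ 2.8868 ✗
  (3.5, 1.5, 60°): beam 1 = 1.0000 ≠ 2.8868 ✗
  (5.5, 4.5, 30°): beam 1 = 3.0000 ≠ 2.8868 ✗
  …
  (3.5, 2.5, 300°): r_1=2.8868, r_2=1.5529, r_3=1.7321, r_4=3.6235, r_5=1.0000 — all match ✓
Unique over the lattice → pose = (3.5, 2.5, 300°).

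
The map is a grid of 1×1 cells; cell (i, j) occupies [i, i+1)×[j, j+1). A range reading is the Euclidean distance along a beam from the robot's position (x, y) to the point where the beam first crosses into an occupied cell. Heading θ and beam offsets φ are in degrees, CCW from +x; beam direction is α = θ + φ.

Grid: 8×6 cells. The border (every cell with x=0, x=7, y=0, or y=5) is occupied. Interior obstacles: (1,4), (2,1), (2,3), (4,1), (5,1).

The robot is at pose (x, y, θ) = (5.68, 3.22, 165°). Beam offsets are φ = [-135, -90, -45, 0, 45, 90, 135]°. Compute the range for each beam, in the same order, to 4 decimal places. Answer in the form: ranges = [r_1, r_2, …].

ranges = [1.5242, 1.8428, 2.0554, 2.7745, 3.0946, 1.2630, 2.5634]

beam 1: φ=-135°, α=30°
  d=(0.8660,0.5000)  start (5,3)  tX=0.3695 tY=1.5600  stride 1/|dx|=1.1547 1/|dy|=2.0000
    cross x-line → (6,3), t=0.3695
    cross x-line → (7,3), t=1.5242 (wall)
  → r_1 = 1.5242
beam 2: φ=-90°, α=75°
  d=(0.2588,0.9659)  start (5,3)  tX=1.2364 tY=0.8075  stride 1/|dx|=3.8637 1/|dy|=1.0353
    cross y-line → (5,4), t=0.8075
    cross x-line → (6,4), t=1.2364
    cross y-line → (6,5), t=1.8428 (wall)
  → r_2 = 1.8428
beam 3: φ=-45°, α=120°
  d=(-0.5000,0.8660)  start (5,3)  tX=1.3600 tY=0.9007  stride 1/|dx|=2.0000 1/|dy|=1.1547
    cross y-line → (5,4), t=0.9007
    cross x-line → (4,4), t=1.3600
    cross y-line → (4,5), t=2.0554 (wall)
  → r_3 = 2.0554
beam 4: φ=0°, α=165°
  d=(-0.9659,0.2588)  start (5,3)  tX=0.7040 tY=3.0137  stride 1/|dx|=1.0353 1/|dy|=3.8637
    cross x-line → (4,3), t=0.7040
    cross x-line → (3,3), t=1.7393
    cross x-line → (2,3), t=2.7745 (wall)
  → r_4 = 2.7745
beam 5: φ=45°, α=210°
  d=(-0.8660,-0.5000)  start (5,3)  tX=0.7852 tY=0.4400  stride 1/|dx|=1.1547 1/|dy|=2.0000
    cross y-line → (5,2), t=0.4400
    cross x-line → (4,2), t=0.7852
    cross x-line → (3,2), t=1.9399
    cross y-line → (3,1), t=2.4400
    cross x-line → (2,1), t=3.0946 (wall)
  → r_5 = 3.0946
beam 6: φ=90°, α=255°
  d=(-0.2588,-0.9659)  start (5,3)  tX=2.6273 tY=0.2278  stride 1/|dx|=3.8637 1/|dy|=1.0353
    cross y-line → (5,2), t=0.2278
    cross y-line → (5,1), t=1.2630 (wall)
  → r_6 = 1.2630
beam 7: φ=135°, α=300°
  d=(0.5000,-0.8660)  start (5,3)  tX=0.6400 tY=0.2540  stride 1/|dx|=2.0000 1/|dy|=1.1547
    cross y-line → (5,2), t=0.2540
    cross x-line → (6,2), t=0.6400
    cross y-line → (6,1), t=1.4087
    cross y-line → (6,0), t=2.5634 (wall)
  → r_7 = 2.5634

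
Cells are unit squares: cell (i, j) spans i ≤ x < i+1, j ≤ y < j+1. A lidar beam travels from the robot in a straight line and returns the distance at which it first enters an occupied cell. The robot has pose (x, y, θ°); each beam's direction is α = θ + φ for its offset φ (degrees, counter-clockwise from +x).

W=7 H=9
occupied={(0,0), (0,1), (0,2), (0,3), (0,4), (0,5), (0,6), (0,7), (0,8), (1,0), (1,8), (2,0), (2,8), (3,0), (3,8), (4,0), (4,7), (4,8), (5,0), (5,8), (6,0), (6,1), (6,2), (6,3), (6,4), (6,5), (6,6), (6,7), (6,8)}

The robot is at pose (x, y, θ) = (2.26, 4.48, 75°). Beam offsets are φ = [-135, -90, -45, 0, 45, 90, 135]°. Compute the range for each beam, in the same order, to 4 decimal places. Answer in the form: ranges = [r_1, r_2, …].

ranges = [4.0184, 3.8719, 4.3186, 3.6442, 2.5200, 1.3044, 1.4549]

beam 1: φ=-135°, α=300°
  direction (0.5000, -0.8660); cell (2,4); t to first gridline: x 1.4800, y 0.5543 (then +2.0000 / +1.1547)
    (2,3) via y @ 0.5543
    (3,3) via x @ 1.4800
    (3,2) via y @ 1.7090
    (3,1) via y @ 2.8637
    (4,1) via x @ 3.4800
    (4,0) via y @ 4.0184  # hit
  → r_1 = 4.0184
beam 2: φ=-90°, α=345°
  direction (0.9659, -0.2588); cell (2,4); t to first gridline: x 0.7661, y 1.8546 (then +1.0353 / +3.8637)
    (3,4) via x @ 0.7661
    (4,4) via x @ 1.8014
    (4,3) via y @ 1.8546
    (5,3) via x @ 2.8367
    (6,3) via x @ 3.8719  # hit
  → r_2 = 3.8719
beam 3: φ=-45°, α=30°
  direction (0.8660, 0.5000); cell (2,4); t to first gridline: x 0.8545, y 1.0400 (then +1.1547 / +2.0000)
    (3,4) via x @ 0.8545
    (3,5) via y @ 1.0400
    (4,5) via x @ 2.0092
    (4,6) via y @ 3.0400
    (5,6) via x @ 3.1639
    (6,6) via x @ 4.3186  # hit
  → r_3 = 4.3186
beam 4: φ=0°, α=75°
  direction (0.2588, 0.9659); cell (2,4); t to first gridline: x 2.8591, y 0.5383 (then +3.8637 / +1.0353)
    (2,5) via y @ 0.5383
    (2,6) via y @ 1.5736
    (2,7) via y @ 2.6089
    (3,7) via x @ 2.8591
    (3,8) via y @ 3.6442  # hit
  → r_4 = 3.6442
beam 5: φ=45°, α=120°
  direction (-0.5000, 0.8660); cell (2,4); t to first gridline: x 0.5200, y 0.6004 (then +2.0000 / +1.1547)
    (1,4) via x @ 0.5200
    (1,5) via y @ 0.6004
    (1,6) via y @ 1.7551
    (0,6) via x @ 2.5200  # hit
  → r_5 = 2.5200
beam 6: φ=90°, α=165°
  direction (-0.9659, 0.2588); cell (2,4); t to first gridline: x 0.2692, y 2.0091 (then +1.0353 / +3.8637)
    (1,4) via x @ 0.2692
    (0,4) via x @ 1.3044  # hit
  → r_6 = 1.3044
beam 7: φ=135°, α=210°
  direction (-0.8660, -0.5000); cell (2,4); t to first gridline: x 0.3002, y 0.9600 (then +1.1547 / +2.0000)
    (1,4) via x @ 0.3002
    (1,3) via y @ 0.9600
    (0,3) via x @ 1.4549  # hit
  → r_7 = 1.4549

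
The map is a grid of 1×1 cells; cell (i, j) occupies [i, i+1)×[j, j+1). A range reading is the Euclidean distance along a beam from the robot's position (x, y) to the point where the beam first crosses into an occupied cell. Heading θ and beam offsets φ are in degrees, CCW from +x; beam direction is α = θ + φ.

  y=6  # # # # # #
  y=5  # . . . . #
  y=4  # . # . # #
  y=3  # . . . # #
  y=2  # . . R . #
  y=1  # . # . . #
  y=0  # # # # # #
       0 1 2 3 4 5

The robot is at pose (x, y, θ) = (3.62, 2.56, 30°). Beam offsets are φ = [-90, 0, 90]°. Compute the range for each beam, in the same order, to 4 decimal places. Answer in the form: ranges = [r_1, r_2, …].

beam 1: φ=-90°, α=300°
  cosα=0.5000 sinα=-0.8660 | (3,2) | tMaxX 0.7600 tMaxY 0.6466 | tΔX 2.0000 tΔY 1.1547
    t=0.6466 [y] (3,1)
    t=0.7600 [x] (4,1)
    t=1.8013 [y] (4,0) — stop
  → r_1 = 1.8013
beam 2: φ=0°, α=30°
  cosα=0.8660 sinα=0.5000 | (3,2) | tMaxX 0.4388 tMaxY 0.8800 | tΔX 1.1547 tΔY 2.0000
    t=0.4388 [x] (4,2)
    t=0.8800 [y] (4,3) — stop
  → r_2 = 0.8800
beam 3: φ=90°, α=120°
  cosα=-0.5000 sinα=0.8660 | (3,2) | tMaxX 1.2400 tMaxY 0.5081 | tΔX 2.0000 tΔY 1.1547
    t=0.5081 [y] (3,3)
    t=1.2400 [x] (2,3)
    t=1.6628 [y] (2,4) — stop
  → r_3 = 1.6628

ranges = [1.8013, 0.8800, 1.6628]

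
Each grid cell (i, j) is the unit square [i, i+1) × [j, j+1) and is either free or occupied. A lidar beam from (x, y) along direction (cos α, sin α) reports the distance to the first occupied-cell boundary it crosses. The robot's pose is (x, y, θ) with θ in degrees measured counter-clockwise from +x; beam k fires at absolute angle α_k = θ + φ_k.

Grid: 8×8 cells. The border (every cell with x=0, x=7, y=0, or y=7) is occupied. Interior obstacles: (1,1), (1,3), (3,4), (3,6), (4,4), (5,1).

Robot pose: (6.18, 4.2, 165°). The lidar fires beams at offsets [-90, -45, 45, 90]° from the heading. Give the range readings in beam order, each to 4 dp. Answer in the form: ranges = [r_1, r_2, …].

beam 1: φ=-90°, α=75°
  d=(0.2588,0.9659)  start (6,4)  tX=3.1682 tY=0.8282  stride 1/|dx|=3.8637 1/|dy|=1.0353
    cross y-line → (6,5), t=0.8282
    cross y-line → (6,6), t=1.8635
    cross y-line → (6,7), t=2.8988 (wall)
  → r_1 = 2.8988
beam 2: φ=-45°, α=120°
  d=(-0.5000,0.8660)  start (6,4)  tX=0.3600 tY=0.9238  stride 1/|dx|=2.0000 1/|dy|=1.1547
    cross x-line → (5,4), t=0.3600
    cross y-line → (5,5), t=0.9238
    cross y-line → (5,6), t=2.0785
    cross x-line → (4,6), t=2.3600
    cross y-line → (4,7), t=3.2332 (wall)
  → r_2 = 3.2332
beam 3: φ=45°, α=210°
  d=(-0.8660,-0.5000)  start (6,4)  tX=0.2078 tY=0.4000  stride 1/|dx|=1.1547 1/|dy|=2.0000
    cross x-line → (5,4), t=0.2078
    cross y-line → (5,3), t=0.4000
    cross x-line → (4,3), t=1.3625
    cross y-line → (4,2), t=2.4000
    cross x-line → (3,2), t=2.5172
    cross x-line → (2,2), t=3.6719
    cross y-line → (2,1), t=4.4000
    cross x-line → (1,1), t=4.8266 (wall)
  → r_3 = 4.8266
beam 4: φ=90°, α=255°
  d=(-0.2588,-0.9659)  start (6,4)  tX=0.6955 tY=0.2071  stride 1/|dx|=3.8637 1/|dy|=1.0353
    cross y-line → (6,3), t=0.2071
    cross x-line → (5,3), t=0.6955
    cross y-line → (5,2), t=1.2423
    cross y-line → (5,1), t=2.2776 (wall)
  → r_4 = 2.2776

ranges = [2.8988, 3.2332, 4.8266, 2.2776]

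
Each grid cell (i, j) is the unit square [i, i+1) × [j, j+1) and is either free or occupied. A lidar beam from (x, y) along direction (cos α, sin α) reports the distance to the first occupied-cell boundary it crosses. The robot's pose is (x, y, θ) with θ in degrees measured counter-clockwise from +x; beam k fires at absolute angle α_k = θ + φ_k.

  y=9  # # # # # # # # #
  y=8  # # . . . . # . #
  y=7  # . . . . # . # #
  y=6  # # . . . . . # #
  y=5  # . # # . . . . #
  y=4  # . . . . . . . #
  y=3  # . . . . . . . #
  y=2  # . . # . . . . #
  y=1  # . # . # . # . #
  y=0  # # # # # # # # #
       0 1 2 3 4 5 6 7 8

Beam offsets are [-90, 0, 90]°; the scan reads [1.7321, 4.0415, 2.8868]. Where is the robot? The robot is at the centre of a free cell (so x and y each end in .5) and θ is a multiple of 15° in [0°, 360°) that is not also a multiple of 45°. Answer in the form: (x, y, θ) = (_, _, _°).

(x, y, θ) = (4.5, 4.5, 330°)

Candidates: 44 free-cell centres × 16 headings = 704 poses. Raycast each; keep the one whose scan matches to 4 dp.
  (1.5, 2.5, 345°): beam 1 = 1.5529 ≠ 1.7321 ✗
  (2.5, 3.5, 345°): beam 1 = 1.5529 ≠ 1.7321 ✗
  (4.5, 8.5, 285°): beam 1 = 3.6235 ≠ 1.7321 ✗
  …
  (4.5, 4.5, 330°): r_1=1.7321, r_2=4.0415, r_3=2.8868 — all match ✓
No second candidate reproduces the full scan.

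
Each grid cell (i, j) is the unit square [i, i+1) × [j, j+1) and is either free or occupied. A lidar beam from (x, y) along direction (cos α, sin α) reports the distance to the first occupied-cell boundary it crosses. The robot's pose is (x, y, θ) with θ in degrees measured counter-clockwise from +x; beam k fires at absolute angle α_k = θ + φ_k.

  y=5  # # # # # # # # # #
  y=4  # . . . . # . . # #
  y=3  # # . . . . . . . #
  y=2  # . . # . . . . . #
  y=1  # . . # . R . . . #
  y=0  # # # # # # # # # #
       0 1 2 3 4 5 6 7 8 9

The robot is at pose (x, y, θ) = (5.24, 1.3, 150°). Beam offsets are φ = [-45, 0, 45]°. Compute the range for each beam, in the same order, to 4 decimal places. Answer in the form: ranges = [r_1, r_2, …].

ranges = [3.8305, 1.4318, 1.1591]

beam 1: φ=-45°, α=105°
  cosα=-0.2588 sinα=0.9659 | (5,1) | tMaxX 0.9273 tMaxY 0.7247 | tΔX 3.8637 tΔY 1.0353
    t=0.7247 [y] (5,2)
    t=0.9273 [x] (4,2)
    t=1.7600 [y] (4,3)
    t=2.7952 [y] (4,4)
    t=3.8305 [y] (4,5) — stop
  → r_1 = 3.8305
beam 2: φ=0°, α=150°
  cosα=-0.8660 sinα=0.5000 | (5,1) | tMaxX 0.2771 tMaxY 1.4000 | tΔX 1.1547 tΔY 2.0000
    t=0.2771 [x] (4,1)
    t=1.4000 [y] (4,2)
    t=1.4318 [x] (3,2) — stop
  → r_2 = 1.4318
beam 3: φ=45°, α=195°
  cosα=-0.9659 sinα=-0.2588 | (5,1) | tMaxX 0.2485 tMaxY 1.1591 | tΔX 1.0353 tΔY 3.8637
    t=0.2485 [x] (4,1)
    t=1.1591 [y] (4,0) — stop
  → r_3 = 1.1591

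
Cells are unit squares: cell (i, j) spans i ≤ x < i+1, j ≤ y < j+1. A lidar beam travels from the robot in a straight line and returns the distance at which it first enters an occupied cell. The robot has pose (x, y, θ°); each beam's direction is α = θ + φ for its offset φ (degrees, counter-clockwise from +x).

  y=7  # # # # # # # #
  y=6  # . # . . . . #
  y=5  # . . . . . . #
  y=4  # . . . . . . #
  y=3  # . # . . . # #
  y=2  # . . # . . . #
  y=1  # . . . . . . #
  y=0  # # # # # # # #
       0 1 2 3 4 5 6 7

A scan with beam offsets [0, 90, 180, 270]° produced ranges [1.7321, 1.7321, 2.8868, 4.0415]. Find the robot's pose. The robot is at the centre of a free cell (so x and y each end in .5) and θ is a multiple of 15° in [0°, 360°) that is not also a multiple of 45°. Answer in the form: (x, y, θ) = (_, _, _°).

The pose lattice has 32·16 = 512 candidates. Test each by forward raycasting.
  (4.5, 3.5, 300°): beam 1 = 2.8868 ≠ 1.7321 ✗
  (3.5, 6.5, 30°): beam 1 = 1.0000 ≠ 1.7321 ✗
  (4.5, 2.5, 60°): beam 1 = 5.0000 ≠ 1.7321 ✗
  …
  (4.5, 4.5, 240°): r_1=1.7321, r_2=1.7321, r_3=2.8868, r_4=4.0415 — all match ✓
Only this pose fits every beam.

(x, y, θ) = (4.5, 4.5, 240°)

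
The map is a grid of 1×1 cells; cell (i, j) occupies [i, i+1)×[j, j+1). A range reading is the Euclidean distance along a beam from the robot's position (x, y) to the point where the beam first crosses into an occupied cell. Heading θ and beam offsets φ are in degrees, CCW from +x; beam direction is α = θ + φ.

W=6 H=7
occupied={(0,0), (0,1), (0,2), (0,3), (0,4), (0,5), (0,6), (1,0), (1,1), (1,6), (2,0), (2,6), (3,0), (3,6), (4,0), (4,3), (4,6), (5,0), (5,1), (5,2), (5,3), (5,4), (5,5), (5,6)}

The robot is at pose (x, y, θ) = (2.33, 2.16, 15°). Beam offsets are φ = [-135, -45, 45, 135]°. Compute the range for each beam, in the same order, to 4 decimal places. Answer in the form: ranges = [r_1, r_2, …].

ranges = [0.6600, 2.3200, 4.4341, 1.5358]

beam 1: φ=-135°, α=240°
  dir = (cos 240°, sin 240°) = (-0.5000, -0.8660); from cell (2,2)
  next x-line at t=0.6600, next y-line at t=0.1848; Δt_x=2.0000, Δt_y=1.1547
    y: enter (2,1) at t=0.1848
    x: enter (1,1) at t=0.6600 ← occupied
  → r_1 = 0.6600
beam 2: φ=-45°, α=330°
  dir = (cos 330°, sin 330°) = (0.8660, -0.5000); from cell (2,2)
  next x-line at t=0.7736, next y-line at t=0.3200; Δt_x=1.1547, Δt_y=2.0000
    y: enter (2,1) at t=0.3200
    x: enter (3,1) at t=0.7736
    x: enter (4,1) at t=1.9283
    y: enter (4,0) at t=2.3200 ← occupied
  → r_2 = 2.3200
beam 3: φ=45°, α=60°
  dir = (cos 60°, sin 60°) = (0.5000, 0.8660); from cell (2,2)
  next x-line at t=1.3400, next y-line at t=0.9699; Δt_x=2.0000, Δt_y=1.1547
    y: enter (2,3) at t=0.9699
    x: enter (3,3) at t=1.3400
    y: enter (3,4) at t=2.1246
    y: enter (3,5) at t=3.2793
    x: enter (4,5) at t=3.3400
    y: enter (4,6) at t=4.4341 ← occupied
  → r_3 = 4.4341
beam 4: φ=135°, α=150°
  dir = (cos 150°, sin 150°) = (-0.8660, 0.5000); from cell (2,2)
  next x-line at t=0.3811, next y-line at t=1.6800; Δt_x=1.1547, Δt_y=2.0000
    x: enter (1,2) at t=0.3811
    x: enter (0,2) at t=1.5358 ← occupied
  → r_4 = 1.5358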